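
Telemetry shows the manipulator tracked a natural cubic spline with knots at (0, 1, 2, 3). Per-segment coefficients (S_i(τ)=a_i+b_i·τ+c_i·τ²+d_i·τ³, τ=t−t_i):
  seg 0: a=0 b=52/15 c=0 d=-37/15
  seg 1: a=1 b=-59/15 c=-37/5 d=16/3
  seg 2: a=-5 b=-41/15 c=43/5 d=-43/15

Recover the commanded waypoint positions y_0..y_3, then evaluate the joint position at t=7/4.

y_0=0 y_1=1 y_2=-5 y_3=-2
S(7/4) = -309/80

y_0 = S_0(0) = a_0 = 0
y_1 = S_1(0) = a_1 = 1
y_2 = S_2(0) = a_2 = -5
y_3 = S_2(1) = -2
t_q=7/4 is in segment 1 (τ=3/4); S_1(τ)=-309/80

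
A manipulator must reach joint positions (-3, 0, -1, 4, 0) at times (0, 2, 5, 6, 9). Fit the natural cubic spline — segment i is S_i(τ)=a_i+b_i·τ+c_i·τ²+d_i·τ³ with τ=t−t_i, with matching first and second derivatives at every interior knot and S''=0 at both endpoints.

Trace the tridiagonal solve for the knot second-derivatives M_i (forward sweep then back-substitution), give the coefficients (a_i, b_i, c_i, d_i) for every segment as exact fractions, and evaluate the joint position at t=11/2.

  seg 0: a=-3 b=227/93 c=0 d=-175/744
  seg 1: a=0 b=-71/186 c=-175/124 d=59/124
  seg 2: a=-1 b=1487/372 c=89/31 d=-695/372
  seg 3: a=4 b=769/186 c=-339/124 d=113/372
S(11/2) = 1471/992

Δ: Δ0=3/2, Δ1=-1/3, Δ2=5, Δ3=-4/3
row 1: diag=10, rhs=-11; c'=3/10, d'=-11/10
row 2: denom=8−3·3/10=71/10; d'=(32−3·-11/10)/(71/10)=353/71
row 3: denom=8−1·10/71=558/71; d'=(-38−1·353/71)/(558/71)=-339/62
back: M3=-339/62
back: M2=353/71−10/71·-339/62=178/31
back: M1=-11/10−3/10·178/31=-175/62
M: M0=0, M1=-175/62, M2=178/31, M3=-339/62, M4=0
seg 0: a=-3, c=M0/2=0, d=(M1−M0)/(6·2)=-175/744, b=Δ0−h0·(2M0+M1)/6=227/93
seg 1: a=0, c=M1/2=-175/124, d=(M2−M1)/(6·3)=59/124, b=Δ1−h1·(2M1+M2)/6=-71/186
seg 2: a=-1, c=M2/2=89/31, d=(M3−M2)/(6·1)=-695/372, b=Δ2−h2·(2M2+M3)/6=1487/372
seg 3: a=4, c=M3/2=-339/124, d=(M4−M3)/(6·3)=113/372, b=Δ3−h3·(2M3+M4)/6=769/186
t_q=11/2 → seg 2, τ=1/2; S=-1+1487/372·τ+89/31·τ²+-695/372·τ³=1471/992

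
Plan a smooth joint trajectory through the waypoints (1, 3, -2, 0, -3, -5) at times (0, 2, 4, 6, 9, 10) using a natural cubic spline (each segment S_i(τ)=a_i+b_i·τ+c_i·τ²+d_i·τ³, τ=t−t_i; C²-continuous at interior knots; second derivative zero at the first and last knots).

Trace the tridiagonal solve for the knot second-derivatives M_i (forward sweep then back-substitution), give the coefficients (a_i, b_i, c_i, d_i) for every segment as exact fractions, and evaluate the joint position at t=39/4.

  seg 0: a=1 b=4427/2002 c=0 d=-2425/8008
  seg 1: a=3 b=-1424/1001 c=-7275/4004 d=2559/4004
  seg 2: a=-2 b=-146/143 c=8079/4004 d=-4033/8008
  seg 3: a=0 b=155/154 c=-1005/1001 d=61/546
  seg 4: a=-3 b=-2003/1001 c=3/2002 d=-1/2002
S(39/4) = -576591/128128

Δ: Δ0=1, Δ1=-5/2, Δ2=1, Δ3=-1, Δ4=-2
row 1: diag=8, rhs=-21; c'=1/4, d'=-21/8
row 2: denom=8−2·1/4=15/2; d'=(21−2·-21/8)/(15/2)=7/2
row 3: denom=10−2·4/15=142/15; d'=(-12−2·7/2)/(142/15)=-285/142
row 4: denom=8−3·45/142=1001/142; d'=(-6−3·-285/142)/(1001/142)=3/1001
back: M4=3/1001
back: M3=-285/142−45/142·3/1001=-2010/1001
back: M2=7/2−4/15·-2010/1001=8079/2002
back: M1=-21/8−1/4·8079/2002=-7275/2002
M: M0=0, M1=-7275/2002, M2=8079/2002, M3=-2010/1001, M4=3/1001, M5=0
seg 0: a=1, c=M0/2=0, d=(M1−M0)/(6·2)=-2425/8008, b=Δ0−h0·(2M0+M1)/6=4427/2002
seg 1: a=3, c=M1/2=-7275/4004, d=(M2−M1)/(6·2)=2559/4004, b=Δ1−h1·(2M1+M2)/6=-1424/1001
seg 2: a=-2, c=M2/2=8079/4004, d=(M3−M2)/(6·2)=-4033/8008, b=Δ2−h2·(2M2+M3)/6=-146/143
seg 3: a=0, c=M3/2=-1005/1001, d=(M4−M3)/(6·3)=61/546, b=Δ3−h3·(2M3+M4)/6=155/154
seg 4: a=-3, c=M4/2=3/2002, d=(M5−M4)/(6·1)=-1/2002, b=Δ4−h4·(2M4+M5)/6=-2003/1001
t_q=39/4 → seg 4, τ=3/4; S=-3+-2003/1001·τ+3/2002·τ²+-1/2002·τ³=-576591/128128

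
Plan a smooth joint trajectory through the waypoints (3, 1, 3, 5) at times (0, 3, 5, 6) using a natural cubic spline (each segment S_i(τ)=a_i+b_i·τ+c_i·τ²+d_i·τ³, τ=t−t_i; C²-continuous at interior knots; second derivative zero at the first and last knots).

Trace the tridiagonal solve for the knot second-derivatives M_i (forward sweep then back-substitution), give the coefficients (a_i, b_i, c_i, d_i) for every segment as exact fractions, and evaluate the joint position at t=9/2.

  seg 0: a=3 b=-23/21 c=0 d=1/21
  seg 1: a=1 b=4/21 c=3/7 d=-1/84
  seg 2: a=3 b=37/21 c=5/14 d=-5/42
S(9/2) = 495/224

Δ: Δ0=-2/3, Δ1=1, Δ2=2
row 1: diag=10, rhs=10; c'=1/5, d'=1
row 2: denom=6−2·1/5=28/5; d'=(6−2·1)/(28/5)=5/7
back: M2=5/7
back: M1=1−1/5·5/7=6/7
M: M0=0, M1=6/7, M2=5/7, M3=0
seg 0: a=3, c=M0/2=0, d=(M1−M0)/(6·3)=1/21, b=Δ0−h0·(2M0+M1)/6=-23/21
seg 1: a=1, c=M1/2=3/7, d=(M2−M1)/(6·2)=-1/84, b=Δ1−h1·(2M1+M2)/6=4/21
seg 2: a=3, c=M2/2=5/14, d=(M3−M2)/(6·1)=-5/42, b=Δ2−h2·(2M2+M3)/6=37/21
t_q=9/2 → seg 1, τ=3/2; S=1+4/21·τ+3/7·τ²+-1/84·τ³=495/224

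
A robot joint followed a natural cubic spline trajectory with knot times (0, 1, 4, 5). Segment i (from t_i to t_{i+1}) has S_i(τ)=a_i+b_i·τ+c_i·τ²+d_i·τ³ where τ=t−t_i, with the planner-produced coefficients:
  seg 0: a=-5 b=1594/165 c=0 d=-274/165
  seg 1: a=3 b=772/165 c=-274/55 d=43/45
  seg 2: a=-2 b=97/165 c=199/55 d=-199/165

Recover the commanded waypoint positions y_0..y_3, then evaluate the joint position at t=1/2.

y_0=-5 y_1=3 y_2=-2 y_3=1
S(1/2) = -83/220

y_0 = S_0(0) = a_0 = -5
y_1 = S_1(0) = a_1 = 3
y_2 = S_2(0) = a_2 = -2
y_3 = S_2(1) = 1
t_q=1/2 is in segment 0 (τ=1/2); S_0(τ)=-83/220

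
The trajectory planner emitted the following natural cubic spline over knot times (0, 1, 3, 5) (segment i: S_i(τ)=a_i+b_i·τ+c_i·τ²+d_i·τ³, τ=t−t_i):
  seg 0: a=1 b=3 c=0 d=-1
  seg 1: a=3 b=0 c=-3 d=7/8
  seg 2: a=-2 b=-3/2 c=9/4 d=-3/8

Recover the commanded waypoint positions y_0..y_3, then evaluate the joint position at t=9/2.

y_0=1 y_1=3 y_2=-2 y_3=1
S(9/2) = -29/64

y_0 = S_0(0) = a_0 = 1
y_1 = S_1(0) = a_1 = 3
y_2 = S_2(0) = a_2 = -2
y_3 = S_2(2) = 1
t_q=9/2 is in segment 2 (τ=3/2); S_2(τ)=-29/64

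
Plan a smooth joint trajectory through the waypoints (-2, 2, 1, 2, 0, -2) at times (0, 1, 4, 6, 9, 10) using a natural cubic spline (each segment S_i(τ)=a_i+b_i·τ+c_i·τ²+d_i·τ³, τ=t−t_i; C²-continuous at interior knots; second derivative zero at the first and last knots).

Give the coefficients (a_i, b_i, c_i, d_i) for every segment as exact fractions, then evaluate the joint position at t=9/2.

  seg 0: a=-2 b=8915/1914 c=0 d=-1259/1914
  seg 1: a=2 b=2569/957 c=-1259/638 d=505/1566
  seg 2: a=1 b=-859/1914 c=889/957 d=-5/22
  seg 3: a=2 b=1033/1914 c=-416/957 d=17/1566
  seg 4: a=0 b=-1699/957 c=-215/638 d=215/1914
S(9/2) = 4999/5104

Δ: Δ0=4, Δ1=-1/3, Δ2=1/2, Δ3=-2/3, Δ4=-2
row 1: diag=8, rhs=-26; c'=3/8, d'=-13/4
row 2: denom=10−3·3/8=71/8; d'=(5−3·-13/4)/(71/8)=118/71
row 3: denom=10−2·16/71=678/71; d'=(-7−2·118/71)/(678/71)=-733/678
row 4: denom=8−3·71/226=1595/226; d'=(-8−3·-733/678)/(1595/226)=-215/319
back: M4=-215/319
back: M3=-733/678−71/226·-215/319=-832/957
back: M2=118/71−16/71·-832/957=1778/957
back: M1=-13/4−3/8·1778/957=-1259/319
M: M0=0, M1=-1259/319, M2=1778/957, M3=-832/957, M4=-215/319, M5=0
seg 0: a=-2, c=M0/2=0, d=(M1−M0)/(6·1)=-1259/1914, b=Δ0−h0·(2M0+M1)/6=8915/1914
seg 1: a=2, c=M1/2=-1259/638, d=(M2−M1)/(6·3)=505/1566, b=Δ1−h1·(2M1+M2)/6=2569/957
seg 2: a=1, c=M2/2=889/957, d=(M3−M2)/(6·2)=-5/22, b=Δ2−h2·(2M2+M3)/6=-859/1914
seg 3: a=2, c=M3/2=-416/957, d=(M4−M3)/(6·3)=17/1566, b=Δ3−h3·(2M3+M4)/6=1033/1914
seg 4: a=0, c=M4/2=-215/638, d=(M5−M4)/(6·1)=215/1914, b=Δ4−h4·(2M4+M5)/6=-1699/957
t_q=9/2 → seg 2, τ=1/2; S=1+-859/1914·τ+889/957·τ²+-5/22·τ³=4999/5104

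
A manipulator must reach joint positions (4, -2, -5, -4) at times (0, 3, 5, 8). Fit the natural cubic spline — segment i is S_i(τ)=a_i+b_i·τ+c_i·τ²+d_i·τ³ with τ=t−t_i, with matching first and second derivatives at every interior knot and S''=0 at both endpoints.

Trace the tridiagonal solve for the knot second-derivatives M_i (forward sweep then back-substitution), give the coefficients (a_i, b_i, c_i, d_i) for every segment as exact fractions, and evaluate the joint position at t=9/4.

  seg 0: a=4 b=-49/24 c=0 d=1/216
  seg 1: a=-2 b=-23/12 c=1/24 d=1/12
  seg 2: a=-5 b=-3/4 c=13/24 d=-13/216
S(9/4) = -277/512

Δ: Δ0=-2, Δ1=-3/2, Δ2=1/3
row 1: diag=10, rhs=3; c'=1/5, d'=3/10
row 2: denom=10−2·1/5=48/5; d'=(11−2·3/10)/(48/5)=13/12
back: M2=13/12
back: M1=3/10−1/5·13/12=1/12
M: M0=0, M1=1/12, M2=13/12, M3=0
seg 0: a=4, c=M0/2=0, d=(M1−M0)/(6·3)=1/216, b=Δ0−h0·(2M0+M1)/6=-49/24
seg 1: a=-2, c=M1/2=1/24, d=(M2−M1)/(6·2)=1/12, b=Δ1−h1·(2M1+M2)/6=-23/12
seg 2: a=-5, c=M2/2=13/24, d=(M3−M2)/(6·3)=-13/216, b=Δ2−h2·(2M2+M3)/6=-3/4
t_q=9/4 → seg 0, τ=9/4; S=4+-49/24·τ+0·τ²+1/216·τ³=-277/512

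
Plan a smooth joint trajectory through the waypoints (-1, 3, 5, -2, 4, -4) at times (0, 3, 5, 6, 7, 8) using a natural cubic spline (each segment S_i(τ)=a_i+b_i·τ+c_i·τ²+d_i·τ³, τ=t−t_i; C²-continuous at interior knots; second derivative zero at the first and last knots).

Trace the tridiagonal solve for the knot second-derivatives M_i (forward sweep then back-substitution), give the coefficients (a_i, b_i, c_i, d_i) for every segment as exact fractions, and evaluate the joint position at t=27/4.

  seg 0: a=-1 b=11/240 c=0 d=103/720
  seg 1: a=3 b=469/120 c=103/80 d=-329/240
  seg 2: a=5 b=-887/120 c=-111/16 d=1759/240
  seg 3: a=-2 b=173/240 c=301/20 d=-469/48
  seg 4: a=4 b=181/120 c=-1141/80 d=1141/240
S(27/4) = 14767/5120

Δ: Δ0=4/3, Δ1=1, Δ2=-7, Δ3=6, Δ4=-8
row 1: diag=10, rhs=-2; c'=1/5, d'=-1/5
row 2: denom=6−2·1/5=28/5; d'=(-48−2·-1/5)/(28/5)=-17/2
row 3: denom=4−1·5/28=107/28; d'=(78−1·-17/2)/(107/28)=2422/107
row 4: denom=4−1·28/107=400/107; d'=(-84−1·2422/107)/(400/107)=-1141/40
back: M4=-1141/40
back: M3=2422/107−28/107·-1141/40=301/10
back: M2=-17/2−5/28·301/10=-111/8
back: M1=-1/5−1/5·-111/8=103/40
M: M0=0, M1=103/40, M2=-111/8, M3=301/10, M4=-1141/40, M5=0
seg 0: a=-1, c=M0/2=0, d=(M1−M0)/(6·3)=103/720, b=Δ0−h0·(2M0+M1)/6=11/240
seg 1: a=3, c=M1/2=103/80, d=(M2−M1)/(6·2)=-329/240, b=Δ1−h1·(2M1+M2)/6=469/120
seg 2: a=5, c=M2/2=-111/16, d=(M3−M2)/(6·1)=1759/240, b=Δ2−h2·(2M2+M3)/6=-887/120
seg 3: a=-2, c=M3/2=301/20, d=(M4−M3)/(6·1)=-469/48, b=Δ3−h3·(2M3+M4)/6=173/240
seg 4: a=4, c=M4/2=-1141/80, d=(M5−M4)/(6·1)=1141/240, b=Δ4−h4·(2M4+M5)/6=181/120
t_q=27/4 → seg 3, τ=3/4; S=-2+173/240·τ+301/20·τ²+-469/48·τ³=14767/5120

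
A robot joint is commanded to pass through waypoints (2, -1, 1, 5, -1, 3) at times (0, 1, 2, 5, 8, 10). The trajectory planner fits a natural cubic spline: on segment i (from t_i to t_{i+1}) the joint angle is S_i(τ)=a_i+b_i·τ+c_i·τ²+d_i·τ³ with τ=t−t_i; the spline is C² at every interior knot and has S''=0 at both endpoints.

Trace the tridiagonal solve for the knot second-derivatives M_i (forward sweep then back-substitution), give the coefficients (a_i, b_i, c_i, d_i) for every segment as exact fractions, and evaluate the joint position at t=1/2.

Δ: Δ0=-3, Δ1=2, Δ2=4/3, Δ3=-2, Δ4=2
row 1: diag=4, rhs=30; c'=1/4, d'=15/2
row 2: denom=8−1·1/4=31/4; d'=(-4−1·15/2)/(31/4)=-46/31
row 3: denom=12−3·12/31=336/31; d'=(-20−3·-46/31)/(336/31)=-241/168
row 4: denom=10−3·31/112=1027/112; d'=(24−3·-241/168)/(1027/112)=3170/1027
back: M4=3170/1027
back: M3=-241/168−31/112·3170/1027=-7052/3081
back: M2=-46/31−12/31·-7052/3081=-614/1027
back: M1=15/2−1/4·-614/1027=7856/1027
M: M0=0, M1=7856/1027, M2=-614/1027, M3=-7052/3081, M4=3170/1027, M5=0
seg 0: a=2, c=M0/2=0, d=(M1−M0)/(6·1)=3928/3081, b=Δ0−h0·(2M0+M1)/6=-13171/3081
seg 1: a=-1, c=M1/2=3928/1027, d=(M2−M1)/(6·1)=-4235/3081, b=Δ1−h1·(2M1+M2)/6=-1387/3081
seg 2: a=1, c=M2/2=-307/1027, d=(M3−M2)/(6·3)=-2605/27729, b=Δ2−h2·(2M2+M3)/6=9476/3081
seg 3: a=5, c=M3/2=-3526/3081, d=(M4−M3)/(6·3)=637/2133, b=Δ3−h3·(2M3+M4)/6=-3865/3081
seg 4: a=-1, c=M4/2=1585/1027, d=(M5−M4)/(6·2)=-1585/6162, b=Δ4−h4·(2M4+M5)/6=-178/3081
t_q=1/2 → seg 0, τ=1/2; S=2+-13171/3081·τ+0·τ²+3928/3081·τ³=45/2054

  seg 0: a=2 b=-13171/3081 c=0 d=3928/3081
  seg 1: a=-1 b=-1387/3081 c=3928/1027 d=-4235/3081
  seg 2: a=1 b=9476/3081 c=-307/1027 d=-2605/27729
  seg 3: a=5 b=-3865/3081 c=-3526/3081 d=637/2133
  seg 4: a=-1 b=-178/3081 c=1585/1027 d=-1585/6162
S(1/2) = 45/2054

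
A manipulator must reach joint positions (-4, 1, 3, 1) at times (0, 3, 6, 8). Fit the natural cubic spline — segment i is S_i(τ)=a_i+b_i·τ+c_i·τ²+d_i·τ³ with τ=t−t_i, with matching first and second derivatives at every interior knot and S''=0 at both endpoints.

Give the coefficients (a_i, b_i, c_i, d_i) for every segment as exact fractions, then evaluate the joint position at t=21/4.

Δ: Δ0=5/3, Δ1=2/3, Δ2=-1
row 1: diag=12, rhs=-6; c'=1/4, d'=-1/2
row 2: denom=10−3·1/4=37/4; d'=(-10−3·-1/2)/(37/4)=-34/37
back: M2=-34/37
back: M1=-1/2−1/4·-34/37=-10/37
M: M0=0, M1=-10/37, M2=-34/37, M3=0
seg 0: a=-4, c=M0/2=0, d=(M1−M0)/(6·3)=-5/333, b=Δ0−h0·(2M0+M1)/6=200/111
seg 1: a=1, c=M1/2=-5/37, d=(M2−M1)/(6·3)=-4/111, b=Δ1−h1·(2M1+M2)/6=155/111
seg 2: a=3, c=M2/2=-17/37, d=(M3−M2)/(6·2)=17/222, b=Δ2−h2·(2M2+M3)/6=-43/111
t_q=21/4 → seg 1, τ=9/4; S=1+155/111·τ+-5/37·τ²+-4/111·τ³=451/148

  seg 0: a=-4 b=200/111 c=0 d=-5/333
  seg 1: a=1 b=155/111 c=-5/37 d=-4/111
  seg 2: a=3 b=-43/111 c=-17/37 d=17/222
S(21/4) = 451/148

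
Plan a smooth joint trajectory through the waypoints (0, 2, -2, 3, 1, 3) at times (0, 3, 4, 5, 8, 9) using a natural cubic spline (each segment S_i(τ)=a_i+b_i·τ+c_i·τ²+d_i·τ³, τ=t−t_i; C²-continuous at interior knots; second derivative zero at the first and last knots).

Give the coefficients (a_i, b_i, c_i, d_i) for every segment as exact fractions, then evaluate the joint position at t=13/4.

  seg 0: a=0 b=5707/1641 c=0 d=-4613/14769
  seg 1: a=2 b=-8132/1641 c=-4613/1641 d=6181/1641
  seg 2: a=-2 b=395/547 c=13930/1641 d=-6910/1641
  seg 3: a=3 b=8315/1641 c=-6800/1641 d=10991/14769
  seg 4: a=1 b=488/1641 c=1397/547 d=-1397/1641
S(13/4) = 22555/35008

Δ: Δ0=2/3, Δ1=-4, Δ2=5, Δ3=-2/3, Δ4=2
row 1: diag=8, rhs=-28; c'=1/8, d'=-7/2
row 2: denom=4−1·1/8=31/8; d'=(54−1·-7/2)/(31/8)=460/31
row 3: denom=8−1·8/31=240/31; d'=(-34−1·460/31)/(240/31)=-757/120
row 4: denom=8−3·31/80=547/80; d'=(16−3·-757/120)/(547/80)=2794/547
back: M4=2794/547
back: M3=-757/120−31/80·2794/547=-13600/1641
back: M2=460/31−8/31·-13600/1641=27860/1641
back: M1=-7/2−1/8·27860/1641=-9226/1641
M: M0=0, M1=-9226/1641, M2=27860/1641, M3=-13600/1641, M4=2794/547, M5=0
seg 0: a=0, c=M0/2=0, d=(M1−M0)/(6·3)=-4613/14769, b=Δ0−h0·(2M0+M1)/6=5707/1641
seg 1: a=2, c=M1/2=-4613/1641, d=(M2−M1)/(6·1)=6181/1641, b=Δ1−h1·(2M1+M2)/6=-8132/1641
seg 2: a=-2, c=M2/2=13930/1641, d=(M3−M2)/(6·1)=-6910/1641, b=Δ2−h2·(2M2+M3)/6=395/547
seg 3: a=3, c=M3/2=-6800/1641, d=(M4−M3)/(6·3)=10991/14769, b=Δ3−h3·(2M3+M4)/6=8315/1641
seg 4: a=1, c=M4/2=1397/547, d=(M5−M4)/(6·1)=-1397/1641, b=Δ4−h4·(2M4+M5)/6=488/1641
t_q=13/4 → seg 1, τ=1/4; S=2+-8132/1641·τ+-4613/1641·τ²+6181/1641·τ³=22555/35008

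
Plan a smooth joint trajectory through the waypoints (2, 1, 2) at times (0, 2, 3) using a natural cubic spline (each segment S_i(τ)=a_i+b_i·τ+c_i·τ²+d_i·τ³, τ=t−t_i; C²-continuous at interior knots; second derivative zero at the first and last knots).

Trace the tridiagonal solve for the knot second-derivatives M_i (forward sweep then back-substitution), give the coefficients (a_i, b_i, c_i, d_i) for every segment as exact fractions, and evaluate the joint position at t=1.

  seg 0: a=2 b=-1 c=0 d=1/8
  seg 1: a=1 b=1/2 c=3/4 d=-1/4
S(1) = 9/8

Δ: Δ0=-1/2, Δ1=1
row 1: diag=6, rhs=9; c'=1/6, d'=3/2
back: M1=3/2
M: M0=0, M1=3/2, M2=0
seg 0: a=2, c=M0/2=0, d=(M1−M0)/(6·2)=1/8, b=Δ0−h0·(2M0+M1)/6=-1
seg 1: a=1, c=M1/2=3/4, d=(M2−M1)/(6·1)=-1/4, b=Δ1−h1·(2M1+M2)/6=1/2
t_q=1 → seg 0, τ=1; S=2+-1·τ+0·τ²+1/8·τ³=9/8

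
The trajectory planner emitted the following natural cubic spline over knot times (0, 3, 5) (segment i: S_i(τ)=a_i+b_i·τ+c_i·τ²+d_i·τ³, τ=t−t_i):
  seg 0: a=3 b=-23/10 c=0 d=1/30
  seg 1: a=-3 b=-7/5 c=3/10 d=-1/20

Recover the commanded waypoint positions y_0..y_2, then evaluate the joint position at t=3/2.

y_0=3 y_1=-3 y_2=-5
S(3/2) = -27/80

y_0 = S_0(0) = a_0 = 3
y_1 = S_1(0) = a_1 = -3
y_2 = S_1(2) = -5
t_q=3/2 is in segment 0 (τ=3/2); S_0(τ)=-27/80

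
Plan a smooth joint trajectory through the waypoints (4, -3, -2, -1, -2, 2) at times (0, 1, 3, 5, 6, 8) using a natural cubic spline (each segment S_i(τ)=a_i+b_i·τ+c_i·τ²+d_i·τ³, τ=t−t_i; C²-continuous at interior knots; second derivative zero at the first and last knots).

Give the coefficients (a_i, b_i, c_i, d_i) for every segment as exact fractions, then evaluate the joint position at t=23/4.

  seg 0: a=4 b=-2911/349 c=0 d=468/349
  seg 1: a=-3 b=-1507/349 c=1404/349 d=-2253/2792
  seg 2: a=-2 b=1459/698 c=-1143/1396 d=33/2792
  seg 3: a=-1 b=-364/349 c=-261/349 d=276/349
  seg 4: a=-2 b=-58/349 c=567/349 d=-189/698
S(23/4) = -5219/2792

Δ: Δ0=-7, Δ1=1/2, Δ2=1/2, Δ3=-1, Δ4=2
row 1: diag=6, rhs=45; c'=1/3, d'=15/2
row 2: denom=8−2·1/3=22/3; d'=(0−2·15/2)/(22/3)=-45/22
row 3: denom=6−2·3/11=60/11; d'=(-9−2·-45/22)/(60/11)=-9/10
row 4: denom=6−1·11/60=349/60; d'=(18−1·-9/10)/(349/60)=1134/349
back: M4=1134/349
back: M3=-9/10−11/60·1134/349=-522/349
back: M2=-45/22−3/11·-522/349=-1143/698
back: M1=15/2−1/3·-1143/698=2808/349
M: M0=0, M1=2808/349, M2=-1143/698, M3=-522/349, M4=1134/349, M5=0
seg 0: a=4, c=M0/2=0, d=(M1−M0)/(6·1)=468/349, b=Δ0−h0·(2M0+M1)/6=-2911/349
seg 1: a=-3, c=M1/2=1404/349, d=(M2−M1)/(6·2)=-2253/2792, b=Δ1−h1·(2M1+M2)/6=-1507/349
seg 2: a=-2, c=M2/2=-1143/1396, d=(M3−M2)/(6·2)=33/2792, b=Δ2−h2·(2M2+M3)/6=1459/698
seg 3: a=-1, c=M3/2=-261/349, d=(M4−M3)/(6·1)=276/349, b=Δ3−h3·(2M3+M4)/6=-364/349
seg 4: a=-2, c=M4/2=567/349, d=(M5−M4)/(6·2)=-189/698, b=Δ4−h4·(2M4+M5)/6=-58/349
t_q=23/4 → seg 3, τ=3/4; S=-1+-364/349·τ+-261/349·τ²+276/349·τ³=-5219/2792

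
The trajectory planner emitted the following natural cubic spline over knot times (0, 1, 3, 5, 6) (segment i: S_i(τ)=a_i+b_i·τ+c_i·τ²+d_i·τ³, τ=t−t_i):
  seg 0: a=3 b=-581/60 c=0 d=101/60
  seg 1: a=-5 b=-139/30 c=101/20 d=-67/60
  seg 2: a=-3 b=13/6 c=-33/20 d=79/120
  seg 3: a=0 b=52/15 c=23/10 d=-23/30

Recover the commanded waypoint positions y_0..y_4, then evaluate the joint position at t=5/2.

y_0=3 y_1=-5 y_2=-3 y_3=0 y_4=5
S(5/2) = -697/160

y_0 = S_0(0) = a_0 = 3
y_1 = S_1(0) = a_1 = -5
y_2 = S_2(0) = a_2 = -3
y_3 = S_3(0) = a_3 = 0
y_4 = S_3(1) = 5
t_q=5/2 is in segment 1 (τ=3/2); S_1(τ)=-697/160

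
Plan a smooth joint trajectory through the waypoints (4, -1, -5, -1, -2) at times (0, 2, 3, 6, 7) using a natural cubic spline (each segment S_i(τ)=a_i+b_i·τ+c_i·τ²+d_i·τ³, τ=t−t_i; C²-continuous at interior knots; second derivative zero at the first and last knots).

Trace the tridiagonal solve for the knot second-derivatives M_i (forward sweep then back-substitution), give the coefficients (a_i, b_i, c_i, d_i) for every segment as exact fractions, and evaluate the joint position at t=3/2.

Δ: Δ0=-5/2, Δ1=-4, Δ2=4/3, Δ3=-1
row 1: diag=6, rhs=-9; c'=1/6, d'=-3/2
row 2: denom=8−1·1/6=47/6; d'=(32−1·-3/2)/(47/6)=201/47
row 3: denom=8−3·18/47=322/47; d'=(-14−3·201/47)/(322/47)=-1261/322
back: M3=-1261/322
back: M2=201/47−18/47·-1261/322=930/161
back: M1=-3/2−1/6·930/161=-793/322
M: M0=0, M1=-793/322, M2=930/161, M3=-1261/322, M4=0
seg 0: a=4, c=M0/2=0, d=(M1−M0)/(6·2)=-793/3864, b=Δ0−h0·(2M0+M1)/6=-811/483
seg 1: a=-1, c=M1/2=-793/644, d=(M2−M1)/(6·1)=379/276, b=Δ1−h1·(2M1+M2)/6=-4001/966
seg 2: a=-5, c=M2/2=465/161, d=(M3−M2)/(6·3)=-3121/5796, b=Δ2−h2·(2M2+M3)/6=-4801/1932
seg 3: a=-1, c=M3/2=-1261/644, d=(M4−M3)/(6·1)=1261/1932, b=Δ3−h3·(2M3+M4)/6=295/966
t_q=3/2 → seg 0, τ=3/2; S=4+-811/483·τ+0·τ²+-793/3864·τ³=1161/1472

  seg 0: a=4 b=-811/483 c=0 d=-793/3864
  seg 1: a=-1 b=-4001/966 c=-793/644 d=379/276
  seg 2: a=-5 b=-4801/1932 c=465/161 d=-3121/5796
  seg 3: a=-1 b=295/966 c=-1261/644 d=1261/1932
S(3/2) = 1161/1472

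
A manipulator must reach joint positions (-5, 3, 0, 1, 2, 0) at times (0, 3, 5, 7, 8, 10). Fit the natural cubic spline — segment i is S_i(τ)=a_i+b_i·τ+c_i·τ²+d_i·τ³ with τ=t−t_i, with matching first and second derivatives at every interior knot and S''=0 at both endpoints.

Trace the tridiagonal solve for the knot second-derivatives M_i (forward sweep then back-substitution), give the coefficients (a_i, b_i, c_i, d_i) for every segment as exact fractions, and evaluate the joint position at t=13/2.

  seg 0: a=-5 b=1502/363 c=0 d=-178/1089
  seg 1: a=3 b=-100/363 c=-178/121 d=1247/2904
  seg 2: a=0 b=-731/726 c=535/484 d=-511/2904
  seg 3: a=1 b=43/33 c=6/121 d=-128/363
  seg 4: a=2 b=125/363 c=-122/121 d=61/363
S(13/2) = 2965/7744

Δ: Δ0=8/3, Δ1=-3/2, Δ2=1/2, Δ3=1, Δ4=-1
row 1: diag=10, rhs=-25; c'=1/5, d'=-5/2
row 2: denom=8−2·1/5=38/5; d'=(12−2·-5/2)/(38/5)=85/38
row 3: denom=6−2·5/19=104/19; d'=(3−2·85/38)/(104/19)=-7/26
row 4: denom=6−1·19/104=605/104; d'=(-12−1·-7/26)/(605/104)=-244/121
back: M4=-244/121
back: M3=-7/26−19/104·-244/121=12/121
back: M2=85/38−5/19·12/121=535/242
back: M1=-5/2−1/5·535/242=-356/121
M: M0=0, M1=-356/121, M2=535/242, M3=12/121, M4=-244/121, M5=0
seg 0: a=-5, c=M0/2=0, d=(M1−M0)/(6·3)=-178/1089, b=Δ0−h0·(2M0+M1)/6=1502/363
seg 1: a=3, c=M1/2=-178/121, d=(M2−M1)/(6·2)=1247/2904, b=Δ1−h1·(2M1+M2)/6=-100/363
seg 2: a=0, c=M2/2=535/484, d=(M3−M2)/(6·2)=-511/2904, b=Δ2−h2·(2M2+M3)/6=-731/726
seg 3: a=1, c=M3/2=6/121, d=(M4−M3)/(6·1)=-128/363, b=Δ3−h3·(2M3+M4)/6=43/33
seg 4: a=2, c=M4/2=-122/121, d=(M5−M4)/(6·2)=61/363, b=Δ4−h4·(2M4+M5)/6=125/363
t_q=13/2 → seg 2, τ=3/2; S=0+-731/726·τ+535/484·τ²+-511/2904·τ³=2965/7744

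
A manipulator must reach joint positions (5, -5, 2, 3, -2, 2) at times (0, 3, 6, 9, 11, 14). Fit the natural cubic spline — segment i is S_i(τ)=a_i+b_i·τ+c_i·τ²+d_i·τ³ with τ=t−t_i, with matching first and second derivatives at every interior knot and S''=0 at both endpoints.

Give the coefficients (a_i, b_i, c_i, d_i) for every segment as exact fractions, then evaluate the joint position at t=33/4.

  seg 0: a=5 b=-59/12 c=0 d=19/108
  seg 1: a=-5 b=-1/6 c=19/12 d=-1/4
  seg 2: a=2 b=31/12 c=-2/3 d=-1/36
  seg 3: a=3 b=-13/6 c=-11/12 d=3/8
  seg 4: a=-2 b=-4/3 c=4/3 d=-4/27
S(33/4) = 1055/256

Δ: Δ0=-10/3, Δ1=7/3, Δ2=1/3, Δ3=-5/2, Δ4=4/3
row 1: diag=12, rhs=34; c'=1/4, d'=17/6
row 2: denom=12−3·1/4=45/4; d'=(-12−3·17/6)/(45/4)=-82/45
row 3: denom=10−3·4/15=46/5; d'=(-17−3·-82/45)/(46/5)=-173/138
row 4: denom=10−2·5/23=220/23; d'=(23−2·-173/138)/(220/23)=8/3
back: M4=8/3
back: M3=-173/138−5/23·8/3=-11/6
back: M2=-82/45−4/15·-11/6=-4/3
back: M1=17/6−1/4·-4/3=19/6
M: M0=0, M1=19/6, M2=-4/3, M3=-11/6, M4=8/3, M5=0
seg 0: a=5, c=M0/2=0, d=(M1−M0)/(6·3)=19/108, b=Δ0−h0·(2M0+M1)/6=-59/12
seg 1: a=-5, c=M1/2=19/12, d=(M2−M1)/(6·3)=-1/4, b=Δ1−h1·(2M1+M2)/6=-1/6
seg 2: a=2, c=M2/2=-2/3, d=(M3−M2)/(6·3)=-1/36, b=Δ2−h2·(2M2+M3)/6=31/12
seg 3: a=3, c=M3/2=-11/12, d=(M4−M3)/(6·2)=3/8, b=Δ3−h3·(2M3+M4)/6=-13/6
seg 4: a=-2, c=M4/2=4/3, d=(M5−M4)/(6·3)=-4/27, b=Δ4−h4·(2M4+M5)/6=-4/3
t_q=33/4 → seg 2, τ=9/4; S=2+31/12·τ+-2/3·τ²+-1/36·τ³=1055/256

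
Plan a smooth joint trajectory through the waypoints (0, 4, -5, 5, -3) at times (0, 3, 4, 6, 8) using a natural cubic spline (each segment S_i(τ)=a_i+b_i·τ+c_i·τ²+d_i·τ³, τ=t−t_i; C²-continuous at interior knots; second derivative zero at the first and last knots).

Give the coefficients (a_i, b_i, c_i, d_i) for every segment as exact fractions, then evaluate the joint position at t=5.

Δ: Δ0=4/3, Δ1=-9, Δ2=5, Δ3=-4
row 1: diag=8, rhs=-62; c'=1/8, d'=-31/4
row 2: denom=6−1·1/8=47/8; d'=(84−1·-31/4)/(47/8)=734/47
row 3: denom=8−2·16/47=344/47; d'=(-54−2·734/47)/(344/47)=-2003/172
back: M3=-2003/172
back: M2=734/47−16/47·-2003/172=842/43
back: M1=-31/4−1/8·842/43=-877/86
M: M0=0, M1=-877/86, M2=842/43, M3=-2003/172, M4=0
seg 0: a=0, c=M0/2=0, d=(M1−M0)/(6·3)=-877/1548, b=Δ0−h0·(2M0+M1)/6=3319/516
seg 1: a=4, c=M1/2=-877/172, d=(M2−M1)/(6·1)=2561/516, b=Δ1−h1·(2M1+M2)/6=-2287/258
seg 2: a=-5, c=M2/2=421/43, d=(M3−M2)/(6·2)=-5371/2064, b=Δ2−h2·(2M2+M3)/6=-2153/516
seg 3: a=5, c=M3/2=-2003/344, d=(M4−M3)/(6·2)=2003/2064, b=Δ3−h3·(2M3+M4)/6=971/258
t_q=5 → seg 2, τ=1; S=-5+-2153/516·τ+421/43·τ²+-5371/2064·τ³=-1365/688

  seg 0: a=0 b=3319/516 c=0 d=-877/1548
  seg 1: a=4 b=-2287/258 c=-877/172 d=2561/516
  seg 2: a=-5 b=-2153/516 c=421/43 d=-5371/2064
  seg 3: a=5 b=971/258 c=-2003/344 d=2003/2064
S(5) = -1365/688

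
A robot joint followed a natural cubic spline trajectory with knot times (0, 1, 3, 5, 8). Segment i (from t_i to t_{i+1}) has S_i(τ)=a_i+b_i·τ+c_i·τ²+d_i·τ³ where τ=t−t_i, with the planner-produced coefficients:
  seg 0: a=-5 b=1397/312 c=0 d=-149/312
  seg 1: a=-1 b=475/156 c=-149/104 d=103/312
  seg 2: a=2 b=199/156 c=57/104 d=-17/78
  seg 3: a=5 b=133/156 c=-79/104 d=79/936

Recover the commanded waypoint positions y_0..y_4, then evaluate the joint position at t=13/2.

y_0 = S_0(0) = a_0 = -5
y_1 = S_1(0) = a_1 = -1
y_2 = S_2(0) = a_2 = 2
y_3 = S_3(0) = a_3 = 5
y_4 = S_3(3) = 3
t_q=13/2 is in segment 3 (τ=3/2); S_3(τ)=4039/832

y_0=-5 y_1=-1 y_2=2 y_3=5 y_4=3
S(13/2) = 4039/832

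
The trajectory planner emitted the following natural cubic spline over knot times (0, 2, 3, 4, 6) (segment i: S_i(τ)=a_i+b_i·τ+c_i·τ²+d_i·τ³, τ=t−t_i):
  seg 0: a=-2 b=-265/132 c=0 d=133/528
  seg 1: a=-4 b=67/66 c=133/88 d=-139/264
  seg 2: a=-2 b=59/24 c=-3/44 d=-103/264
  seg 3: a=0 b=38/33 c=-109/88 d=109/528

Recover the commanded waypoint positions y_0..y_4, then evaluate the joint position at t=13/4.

y_0=-2 y_1=-4 y_2=-2 y_3=0 y_4=-1
S(13/4) = -7861/5632

y_0 = S_0(0) = a_0 = -2
y_1 = S_1(0) = a_1 = -4
y_2 = S_2(0) = a_2 = -2
y_3 = S_3(0) = a_3 = 0
y_4 = S_3(2) = -1
t_q=13/4 is in segment 2 (τ=1/4); S_2(τ)=-7861/5632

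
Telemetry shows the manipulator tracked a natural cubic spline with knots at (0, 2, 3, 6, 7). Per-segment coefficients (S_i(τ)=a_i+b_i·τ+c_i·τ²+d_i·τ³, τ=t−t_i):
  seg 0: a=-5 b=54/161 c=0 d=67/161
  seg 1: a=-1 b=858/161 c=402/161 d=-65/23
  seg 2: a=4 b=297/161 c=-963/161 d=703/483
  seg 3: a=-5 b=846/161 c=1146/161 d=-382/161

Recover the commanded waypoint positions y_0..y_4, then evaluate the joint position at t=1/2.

y_0 = S_0(0) = a_0 = -5
y_1 = S_1(0) = a_1 = -1
y_2 = S_2(0) = a_2 = 4
y_3 = S_3(0) = a_3 = -5
y_4 = S_3(1) = 5
t_q=1/2 is in segment 0 (τ=1/2); S_0(τ)=-6157/1288

y_0=-5 y_1=-1 y_2=4 y_3=-5 y_4=5
S(1/2) = -6157/1288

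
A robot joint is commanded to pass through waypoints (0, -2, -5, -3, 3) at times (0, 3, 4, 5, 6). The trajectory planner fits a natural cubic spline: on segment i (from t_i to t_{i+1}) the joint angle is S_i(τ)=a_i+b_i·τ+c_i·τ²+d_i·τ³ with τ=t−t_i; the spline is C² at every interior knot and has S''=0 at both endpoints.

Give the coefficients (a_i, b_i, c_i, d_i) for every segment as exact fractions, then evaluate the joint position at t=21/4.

Δ: Δ0=-2/3, Δ1=-3, Δ2=2, Δ3=6
row 1: diag=8, rhs=-14; c'=1/8, d'=-7/4
row 2: denom=4−1·1/8=31/8; d'=(30−1·-7/4)/(31/8)=254/31
row 3: denom=4−1·8/31=116/31; d'=(24−1·254/31)/(116/31)=245/58
back: M3=245/58
back: M2=254/31−8/31·245/58=206/29
back: M1=-7/4−1/8·206/29=-153/58
M: M0=0, M1=-153/58, M2=206/29, M3=245/58, M4=0
seg 0: a=0, c=M0/2=0, d=(M1−M0)/(6·3)=-17/116, b=Δ0−h0·(2M0+M1)/6=227/348
seg 1: a=-2, c=M1/2=-153/116, d=(M2−M1)/(6·1)=565/348, b=Δ1−h1·(2M1+M2)/6=-575/174
seg 2: a=-5, c=M2/2=103/29, d=(M3−M2)/(6·1)=-167/348, b=Δ2−h2·(2M2+M3)/6=-373/348
seg 3: a=-3, c=M3/2=245/116, d=(M4−M3)/(6·1)=-245/348, b=Δ3−h3·(2M3+M4)/6=799/174
t_q=21/4 → seg 3, τ=1/4; S=-3+799/174·τ+245/116·τ²+-245/348·τ³=-12851/7424

  seg 0: a=0 b=227/348 c=0 d=-17/116
  seg 1: a=-2 b=-575/174 c=-153/116 d=565/348
  seg 2: a=-5 b=-373/348 c=103/29 d=-167/348
  seg 3: a=-3 b=799/174 c=245/116 d=-245/348
S(21/4) = -12851/7424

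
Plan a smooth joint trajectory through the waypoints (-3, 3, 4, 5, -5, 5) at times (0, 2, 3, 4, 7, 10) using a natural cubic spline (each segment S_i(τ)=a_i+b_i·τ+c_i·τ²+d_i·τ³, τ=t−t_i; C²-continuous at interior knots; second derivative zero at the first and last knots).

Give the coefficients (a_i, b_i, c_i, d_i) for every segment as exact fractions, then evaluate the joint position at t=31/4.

Δ: Δ0=3, Δ1=1, Δ2=1, Δ3=-10/3, Δ4=10/3
row 1: diag=6, rhs=-12; c'=1/6, d'=-2
row 2: denom=4−1·1/6=23/6; d'=(0−1·-2)/(23/6)=12/23
row 3: denom=8−1·6/23=178/23; d'=(-26−1·12/23)/(178/23)=-305/89
row 4: denom=12−3·69/178=1929/178; d'=(40−3·-305/89)/(1929/178)=8950/1929
back: M4=8950/1929
back: M3=-305/89−69/178·8950/1929=-3360/643
back: M2=12/23−6/23·-3360/643=1212/643
back: M1=-2−1/6·1212/643=-1488/643
M: M0=0, M1=-1488/643, M2=1212/643, M3=-3360/643, M4=8950/1929, M5=0
seg 0: a=-3, c=M0/2=0, d=(M1−M0)/(6·2)=-124/643, b=Δ0−h0·(2M0+M1)/6=2425/643
seg 1: a=3, c=M1/2=-744/643, d=(M2−M1)/(6·1)=450/643, b=Δ1−h1·(2M1+M2)/6=937/643
seg 2: a=4, c=M2/2=606/643, d=(M3−M2)/(6·1)=-762/643, b=Δ2−h2·(2M2+M3)/6=799/643
seg 3: a=5, c=M3/2=-1680/643, d=(M4−M3)/(6·3)=9515/17361, b=Δ3−h3·(2M3+M4)/6=-275/643
seg 4: a=-5, c=M4/2=4475/1929, d=(M5−M4)/(6·3)=-4475/17361, b=Δ4−h4·(2M4+M5)/6=-840/643
t_q=31/4 → seg 4, τ=3/4; S=-5+-840/643·τ+4475/1929·τ²+-4475/17361·τ³=-196855/41152

  seg 0: a=-3 b=2425/643 c=0 d=-124/643
  seg 1: a=3 b=937/643 c=-744/643 d=450/643
  seg 2: a=4 b=799/643 c=606/643 d=-762/643
  seg 3: a=5 b=-275/643 c=-1680/643 d=9515/17361
  seg 4: a=-5 b=-840/643 c=4475/1929 d=-4475/17361
S(31/4) = -196855/41152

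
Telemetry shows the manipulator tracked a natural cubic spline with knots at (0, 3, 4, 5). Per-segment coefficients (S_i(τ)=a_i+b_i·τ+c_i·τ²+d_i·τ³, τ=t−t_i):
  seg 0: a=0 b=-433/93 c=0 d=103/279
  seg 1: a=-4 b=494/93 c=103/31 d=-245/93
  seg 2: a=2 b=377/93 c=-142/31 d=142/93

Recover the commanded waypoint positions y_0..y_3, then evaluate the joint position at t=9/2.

y_0=0 y_1=-4 y_2=2 y_3=3
S(9/2) = 381/124

y_0 = S_0(0) = a_0 = 0
y_1 = S_1(0) = a_1 = -4
y_2 = S_2(0) = a_2 = 2
y_3 = S_2(1) = 3
t_q=9/2 is in segment 2 (τ=1/2); S_2(τ)=381/124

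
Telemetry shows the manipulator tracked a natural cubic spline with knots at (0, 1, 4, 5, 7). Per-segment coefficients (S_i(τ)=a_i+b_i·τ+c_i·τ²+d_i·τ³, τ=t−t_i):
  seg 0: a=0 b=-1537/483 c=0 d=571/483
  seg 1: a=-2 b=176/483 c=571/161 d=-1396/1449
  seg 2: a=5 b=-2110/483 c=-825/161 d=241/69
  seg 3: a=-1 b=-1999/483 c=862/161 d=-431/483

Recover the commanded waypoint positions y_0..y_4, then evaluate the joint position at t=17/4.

y_0=0 y_1=-2 y_2=5 y_3=-1 y_4=5
S(17/4) = 37529/10304

y_0 = S_0(0) = a_0 = 0
y_1 = S_1(0) = a_1 = -2
y_2 = S_2(0) = a_2 = 5
y_3 = S_3(0) = a_3 = -1
y_4 = S_3(2) = 5
t_q=17/4 is in segment 2 (τ=1/4); S_2(τ)=37529/10304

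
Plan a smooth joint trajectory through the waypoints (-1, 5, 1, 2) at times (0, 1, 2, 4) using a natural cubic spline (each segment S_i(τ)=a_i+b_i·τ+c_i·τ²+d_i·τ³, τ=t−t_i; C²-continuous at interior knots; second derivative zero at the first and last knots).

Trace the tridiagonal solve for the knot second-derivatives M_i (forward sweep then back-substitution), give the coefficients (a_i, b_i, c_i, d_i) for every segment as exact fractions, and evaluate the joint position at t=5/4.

  seg 0: a=-1 b=405/46 c=0 d=-129/46
  seg 1: a=5 b=9/23 c=-387/46 d=185/46
  seg 2: a=1 b=-201/46 c=84/23 d=-14/23
S(5/4) = 13645/2944

Δ: Δ0=6, Δ1=-4, Δ2=1/2
row 1: diag=4, rhs=-60; c'=1/4, d'=-15
row 2: denom=6−1·1/4=23/4; d'=(27−1·-15)/(23/4)=168/23
back: M2=168/23
back: M1=-15−1/4·168/23=-387/23
M: M0=0, M1=-387/23, M2=168/23, M3=0
seg 0: a=-1, c=M0/2=0, d=(M1−M0)/(6·1)=-129/46, b=Δ0−h0·(2M0+M1)/6=405/46
seg 1: a=5, c=M1/2=-387/46, d=(M2−M1)/(6·1)=185/46, b=Δ1−h1·(2M1+M2)/6=9/23
seg 2: a=1, c=M2/2=84/23, d=(M3−M2)/(6·2)=-14/23, b=Δ2−h2·(2M2+M3)/6=-201/46
t_q=5/4 → seg 1, τ=1/4; S=5+9/23·τ+-387/46·τ²+185/46·τ³=13645/2944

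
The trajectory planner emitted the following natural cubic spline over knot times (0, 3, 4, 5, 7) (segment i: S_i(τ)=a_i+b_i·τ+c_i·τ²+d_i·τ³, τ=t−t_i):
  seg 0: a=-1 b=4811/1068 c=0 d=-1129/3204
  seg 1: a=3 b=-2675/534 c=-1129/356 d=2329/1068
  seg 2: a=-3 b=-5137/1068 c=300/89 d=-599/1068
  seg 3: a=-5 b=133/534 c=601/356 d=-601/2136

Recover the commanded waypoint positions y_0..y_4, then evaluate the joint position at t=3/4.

y_0 = S_0(0) = a_0 = -1
y_1 = S_1(0) = a_1 = 3
y_2 = S_2(0) = a_2 = -3
y_3 = S_3(0) = a_3 = -5
y_4 = S_3(2) = 0
t_q=3/4 is in segment 0 (τ=3/4); S_0(τ)=50805/22784

y_0=-1 y_1=3 y_2=-3 y_3=-5 y_4=0
S(3/4) = 50805/22784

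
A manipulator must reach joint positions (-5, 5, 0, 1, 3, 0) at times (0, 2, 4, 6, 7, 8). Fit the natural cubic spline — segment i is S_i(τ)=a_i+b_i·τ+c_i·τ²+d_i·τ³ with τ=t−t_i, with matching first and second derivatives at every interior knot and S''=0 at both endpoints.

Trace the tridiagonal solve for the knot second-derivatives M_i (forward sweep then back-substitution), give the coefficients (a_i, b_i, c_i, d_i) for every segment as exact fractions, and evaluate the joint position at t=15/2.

Δ: Δ0=5, Δ1=-5/2, Δ2=1/2, Δ3=2, Δ4=-3
row 1: diag=8, rhs=-45; c'=1/4, d'=-45/8
row 2: denom=8−2·1/4=15/2; d'=(18−2·-45/8)/(15/2)=39/10
row 3: denom=6−2·4/15=82/15; d'=(9−2·39/10)/(82/15)=9/41
row 4: denom=4−1·15/82=313/82; d'=(-30−1·9/41)/(313/82)=-2478/313
back: M4=-2478/313
back: M3=9/41−15/82·-2478/313=522/313
back: M2=39/10−4/15·522/313=2163/626
back: M1=-45/8−1/4·2163/626=-2031/313
M: M0=0, M1=-2031/313, M2=2163/626, M3=522/313, M4=-2478/313, M5=0
seg 0: a=-5, c=M0/2=0, d=(M1−M0)/(6·2)=-677/1252, b=Δ0−h0·(2M0+M1)/6=2242/313
seg 1: a=5, c=M1/2=-2031/626, d=(M2−M1)/(6·2)=2075/2504, b=Δ1−h1·(2M1+M2)/6=211/313
seg 2: a=0, c=M2/2=2163/1252, d=(M3−M2)/(6·2)=-373/2504, b=Δ2−h2·(2M2+M3)/6=-1477/626
seg 3: a=1, c=M3/2=261/313, d=(M4−M3)/(6·1)=-500/313, b=Δ3−h3·(2M3+M4)/6=865/313
seg 4: a=3, c=M4/2=-1239/313, d=(M5−M4)/(6·1)=413/313, b=Δ4−h4·(2M4+M5)/6=-113/313
t_q=15/2 → seg 4, τ=1/2; S=3+-113/313·τ+-1239/313·τ²+413/313·τ³=4995/2504

  seg 0: a=-5 b=2242/313 c=0 d=-677/1252
  seg 1: a=5 b=211/313 c=-2031/626 d=2075/2504
  seg 2: a=0 b=-1477/626 c=2163/1252 d=-373/2504
  seg 3: a=1 b=865/313 c=261/313 d=-500/313
  seg 4: a=3 b=-113/313 c=-1239/313 d=413/313
S(15/2) = 4995/2504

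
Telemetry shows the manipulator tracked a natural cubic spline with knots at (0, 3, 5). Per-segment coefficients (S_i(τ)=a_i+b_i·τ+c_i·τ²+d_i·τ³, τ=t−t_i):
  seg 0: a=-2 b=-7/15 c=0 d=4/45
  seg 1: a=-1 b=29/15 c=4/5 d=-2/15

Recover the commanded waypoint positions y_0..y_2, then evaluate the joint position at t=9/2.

y_0 = S_0(0) = a_0 = -2
y_1 = S_1(0) = a_1 = -1
y_2 = S_1(2) = 5
t_q=9/2 is in segment 1 (τ=3/2); S_1(τ)=13/4

y_0=-2 y_1=-1 y_2=5
S(9/2) = 13/4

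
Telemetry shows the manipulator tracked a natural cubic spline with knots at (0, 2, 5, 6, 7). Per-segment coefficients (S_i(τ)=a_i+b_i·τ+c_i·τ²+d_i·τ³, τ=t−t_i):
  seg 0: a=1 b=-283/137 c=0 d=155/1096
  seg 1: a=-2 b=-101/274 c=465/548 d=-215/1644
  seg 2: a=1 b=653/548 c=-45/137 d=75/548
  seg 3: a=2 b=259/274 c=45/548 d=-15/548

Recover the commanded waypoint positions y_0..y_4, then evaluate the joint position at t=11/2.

y_0 = S_0(0) = a_0 = 1
y_1 = S_1(0) = a_1 = -2
y_2 = S_2(0) = a_2 = 1
y_3 = S_3(0) = a_3 = 2
y_4 = S_3(1) = 3
t_q=11/2 is in segment 2 (τ=1/2); S_2(τ)=6711/4384

y_0=1 y_1=-2 y_2=1 y_3=2 y_4=3
S(11/2) = 6711/4384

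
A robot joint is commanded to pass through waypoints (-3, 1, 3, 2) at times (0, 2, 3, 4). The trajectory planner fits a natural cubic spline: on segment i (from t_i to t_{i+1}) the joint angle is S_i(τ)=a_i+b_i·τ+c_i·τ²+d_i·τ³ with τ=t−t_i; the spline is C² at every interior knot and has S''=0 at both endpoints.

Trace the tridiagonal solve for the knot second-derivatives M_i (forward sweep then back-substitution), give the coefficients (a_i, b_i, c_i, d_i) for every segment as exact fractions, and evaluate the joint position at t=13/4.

  seg 0: a=-3 b=40/23 c=0 d=3/46
  seg 1: a=1 b=58/23 c=9/23 d=-21/23
  seg 2: a=3 b=13/23 c=-54/23 d=18/23
S(13/4) = 2213/736

Δ: Δ0=2, Δ1=2, Δ2=-1
row 1: diag=6, rhs=0; c'=1/6, d'=0
row 2: denom=4−1·1/6=23/6; d'=(-18−1·0)/(23/6)=-108/23
back: M2=-108/23
back: M1=0−1/6·-108/23=18/23
M: M0=0, M1=18/23, M2=-108/23, M3=0
seg 0: a=-3, c=M0/2=0, d=(M1−M0)/(6·2)=3/46, b=Δ0−h0·(2M0+M1)/6=40/23
seg 1: a=1, c=M1/2=9/23, d=(M2−M1)/(6·1)=-21/23, b=Δ1−h1·(2M1+M2)/6=58/23
seg 2: a=3, c=M2/2=-54/23, d=(M3−M2)/(6·1)=18/23, b=Δ2−h2·(2M2+M3)/6=13/23
t_q=13/4 → seg 2, τ=1/4; S=3+13/23·τ+-54/23·τ²+18/23·τ³=2213/736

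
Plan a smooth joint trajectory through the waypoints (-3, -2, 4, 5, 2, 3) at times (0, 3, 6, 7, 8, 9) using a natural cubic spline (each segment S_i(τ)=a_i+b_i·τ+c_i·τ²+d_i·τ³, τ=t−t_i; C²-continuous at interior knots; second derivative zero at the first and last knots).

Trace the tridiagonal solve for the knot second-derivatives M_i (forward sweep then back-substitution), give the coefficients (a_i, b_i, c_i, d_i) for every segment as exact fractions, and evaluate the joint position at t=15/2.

Δ: Δ0=1/3, Δ1=2, Δ2=1, Δ3=-3, Δ4=1
row 1: diag=12, rhs=10; c'=1/4, d'=5/6
row 2: denom=8−3·1/4=29/4; d'=(-6−3·5/6)/(29/4)=-34/29
row 3: denom=4−1·4/29=112/29; d'=(-24−1·-34/29)/(112/29)=-331/56
row 4: denom=4−1·29/112=419/112; d'=(24−1·-331/56)/(419/112)=3350/419
back: M4=3350/419
back: M3=-331/56−29/112·3350/419=-3344/419
back: M2=-34/29−4/29·-3344/419=-30/419
back: M1=5/6−1/4·-30/419=1070/1257
M: M0=0, M1=1070/1257, M2=-30/419, M3=-3344/419, M4=3350/419, M5=0
seg 0: a=-3, c=M0/2=0, d=(M1−M0)/(6·3)=535/11313, b=Δ0−h0·(2M0+M1)/6=-116/1257
seg 1: a=-2, c=M1/2=535/1257, d=(M2−M1)/(6·3)=-580/11313, b=Δ1−h1·(2M1+M2)/6=1489/1257
seg 2: a=4, c=M2/2=-15/419, d=(M3−M2)/(6·1)=-1657/1257, b=Δ2−h2·(2M2+M3)/6=2959/1257
seg 3: a=5, c=M3/2=-1672/419, d=(M4−M3)/(6·1)=3347/1257, b=Δ3−h3·(2M3+M4)/6=-2102/1257
seg 4: a=2, c=M4/2=1675/419, d=(M5−M4)/(6·1)=-1675/1257, b=Δ4−h4·(2M4+M5)/6=-2093/1257
t_q=15/2 → seg 3, τ=1/2; S=5+-2102/1257·τ+-1672/419·τ²+3347/1257·τ³=11729/3352

  seg 0: a=-3 b=-116/1257 c=0 d=535/11313
  seg 1: a=-2 b=1489/1257 c=535/1257 d=-580/11313
  seg 2: a=4 b=2959/1257 c=-15/419 d=-1657/1257
  seg 3: a=5 b=-2102/1257 c=-1672/419 d=3347/1257
  seg 4: a=2 b=-2093/1257 c=1675/419 d=-1675/1257
S(15/2) = 11729/3352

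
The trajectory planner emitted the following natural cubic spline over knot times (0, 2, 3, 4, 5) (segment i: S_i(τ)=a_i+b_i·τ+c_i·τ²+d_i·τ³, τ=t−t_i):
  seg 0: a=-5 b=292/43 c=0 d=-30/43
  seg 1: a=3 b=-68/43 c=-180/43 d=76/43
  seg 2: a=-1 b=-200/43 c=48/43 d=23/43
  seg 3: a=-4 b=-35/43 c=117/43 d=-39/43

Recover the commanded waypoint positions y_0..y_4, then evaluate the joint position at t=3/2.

y_0=-5 y_1=3 y_2=-1 y_3=-4 y_4=-3
S(3/2) = 487/172

y_0 = S_0(0) = a_0 = -5
y_1 = S_1(0) = a_1 = 3
y_2 = S_2(0) = a_2 = -1
y_3 = S_3(0) = a_3 = -4
y_4 = S_3(1) = -3
t_q=3/2 is in segment 0 (τ=3/2); S_0(τ)=487/172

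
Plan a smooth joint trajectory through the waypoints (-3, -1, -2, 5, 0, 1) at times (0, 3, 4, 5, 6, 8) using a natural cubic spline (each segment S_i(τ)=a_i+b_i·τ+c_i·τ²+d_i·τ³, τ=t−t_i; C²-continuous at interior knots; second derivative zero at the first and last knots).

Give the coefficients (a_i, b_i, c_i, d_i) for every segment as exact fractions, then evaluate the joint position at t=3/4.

Δ: Δ0=2/3, Δ1=-1, Δ2=7, Δ3=-5, Δ4=1/2
row 1: diag=8, rhs=-10; c'=1/8, d'=-5/4
row 2: denom=4−1·1/8=31/8; d'=(48−1·-5/4)/(31/8)=394/31
row 3: denom=4−1·8/31=116/31; d'=(-72−1·394/31)/(116/31)=-1313/58
row 4: denom=6−1·31/116=665/116; d'=(33−1·-1313/58)/(665/116)=922/95
back: M4=922/95
back: M3=-1313/58−31/116·922/95=-2397/95
back: M2=394/31−8/31·-2397/95=1826/95
back: M1=-5/4−1/8·1826/95=-347/95
M: M0=0, M1=-347/95, M2=1826/95, M3=-2397/95, M4=922/95, M5=0
seg 0: a=-3, c=M0/2=0, d=(M1−M0)/(6·3)=-347/1710, b=Δ0−h0·(2M0+M1)/6=1421/570
seg 1: a=-1, c=M1/2=-347/190, d=(M2−M1)/(6·1)=2173/570, b=Δ1−h1·(2M1+M2)/6=-851/285
seg 2: a=-2, c=M2/2=913/95, d=(M3−M2)/(6·1)=-4223/570, b=Δ2−h2·(2M2+M3)/6=547/114
seg 3: a=5, c=M3/2=-2397/190, d=(M4−M3)/(6·1)=3319/570, b=Δ3−h3·(2M3+M4)/6=511/285
seg 4: a=0, c=M4/2=461/95, d=(M5−M4)/(6·2)=-461/570, b=Δ4−h4·(2M4+M5)/6=-3403/570
t_q=3/4 → seg 0, τ=3/4; S=-3+1421/570·τ+0·τ²+-347/1710·τ³=-2957/2432

  seg 0: a=-3 b=1421/570 c=0 d=-347/1710
  seg 1: a=-1 b=-851/285 c=-347/190 d=2173/570
  seg 2: a=-2 b=547/114 c=913/95 d=-4223/570
  seg 3: a=5 b=511/285 c=-2397/190 d=3319/570
  seg 4: a=0 b=-3403/570 c=461/95 d=-461/570
S(3/4) = -2957/2432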